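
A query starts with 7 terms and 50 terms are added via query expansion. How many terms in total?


Original terms: 7
Expansion terms: 50
Total = 7 + 50 = 57

57


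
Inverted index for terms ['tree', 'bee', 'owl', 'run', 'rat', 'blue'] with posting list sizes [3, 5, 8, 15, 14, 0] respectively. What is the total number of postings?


Summing posting list sizes:
'tree': 3 postings
'bee': 5 postings
'owl': 8 postings
'run': 15 postings
'rat': 14 postings
'blue': 0 postings
Total = 3 + 5 + 8 + 15 + 14 + 0 = 45

45


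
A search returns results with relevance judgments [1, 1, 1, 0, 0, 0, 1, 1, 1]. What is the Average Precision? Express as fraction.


Computing P@k for each relevant position:
Position 1: relevant, P@1 = 1/1 = 1
Position 2: relevant, P@2 = 2/2 = 1
Position 3: relevant, P@3 = 3/3 = 1
Position 4: not relevant
Position 5: not relevant
Position 6: not relevant
Position 7: relevant, P@7 = 4/7 = 4/7
Position 8: relevant, P@8 = 5/8 = 5/8
Position 9: relevant, P@9 = 6/9 = 2/3
Sum of P@k = 1 + 1 + 1 + 4/7 + 5/8 + 2/3 = 817/168
AP = 817/168 / 6 = 817/1008

817/1008


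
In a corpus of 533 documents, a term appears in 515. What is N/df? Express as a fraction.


IDF ratio = N / df
= 533 / 515
= 533/515

533/515


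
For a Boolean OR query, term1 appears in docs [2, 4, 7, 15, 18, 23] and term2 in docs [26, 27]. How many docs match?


Boolean OR: find union of posting lists
term1 docs: [2, 4, 7, 15, 18, 23]
term2 docs: [26, 27]
Union: [2, 4, 7, 15, 18, 23, 26, 27]
|union| = 8

8


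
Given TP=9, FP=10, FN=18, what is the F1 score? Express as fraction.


F1 = 2 * P * R / (P + R)
P = TP/(TP+FP) = 9/19 = 9/19
R = TP/(TP+FN) = 9/27 = 1/3
2 * P * R = 2 * 9/19 * 1/3 = 6/19
P + R = 9/19 + 1/3 = 46/57
F1 = 6/19 / 46/57 = 9/23

9/23


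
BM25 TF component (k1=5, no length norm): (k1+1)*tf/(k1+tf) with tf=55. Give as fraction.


BM25 TF component = (k1+1)*tf / (k1+tf)
k1 = 5, tf = 55
Numerator = (5+1)*55 = 330
Denominator = 5 + 55 = 60
= 330/60 = 11/2

11/2


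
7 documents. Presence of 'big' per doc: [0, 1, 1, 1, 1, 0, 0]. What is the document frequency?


Checking each document for 'big':
Doc 1: absent
Doc 2: present
Doc 3: present
Doc 4: present
Doc 5: present
Doc 6: absent
Doc 7: absent
df = sum of presences = 0 + 1 + 1 + 1 + 1 + 0 + 0 = 4

4


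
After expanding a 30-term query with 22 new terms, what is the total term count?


Original terms: 30
Expansion terms: 22
Total = 30 + 22 = 52

52


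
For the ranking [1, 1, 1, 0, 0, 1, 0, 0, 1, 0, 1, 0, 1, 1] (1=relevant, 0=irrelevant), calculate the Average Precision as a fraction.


Computing P@k for each relevant position:
Position 1: relevant, P@1 = 1/1 = 1
Position 2: relevant, P@2 = 2/2 = 1
Position 3: relevant, P@3 = 3/3 = 1
Position 4: not relevant
Position 5: not relevant
Position 6: relevant, P@6 = 4/6 = 2/3
Position 7: not relevant
Position 8: not relevant
Position 9: relevant, P@9 = 5/9 = 5/9
Position 10: not relevant
Position 11: relevant, P@11 = 6/11 = 6/11
Position 12: not relevant
Position 13: relevant, P@13 = 7/13 = 7/13
Position 14: relevant, P@14 = 8/14 = 4/7
Sum of P@k = 1 + 1 + 1 + 2/3 + 5/9 + 6/11 + 7/13 + 4/7 = 52951/9009
AP = 52951/9009 / 8 = 52951/72072

52951/72072


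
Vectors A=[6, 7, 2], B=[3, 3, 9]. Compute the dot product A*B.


Dot product = sum of element-wise products
A[0]*B[0] = 6*3 = 18
A[1]*B[1] = 7*3 = 21
A[2]*B[2] = 2*9 = 18
Sum = 18 + 21 + 18 = 57

57


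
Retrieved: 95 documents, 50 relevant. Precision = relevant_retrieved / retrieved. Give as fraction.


Precision = relevant_retrieved / total_retrieved
= 50 / 95
= 50 / (50 + 45)
= 10/19

10/19


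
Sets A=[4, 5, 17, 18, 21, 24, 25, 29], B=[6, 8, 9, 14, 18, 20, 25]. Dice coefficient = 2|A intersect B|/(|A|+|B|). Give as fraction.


A intersect B = [18, 25]
|A intersect B| = 2
|A| = 8, |B| = 7
Dice = 2*2 / (8+7)
= 4 / 15 = 4/15

4/15


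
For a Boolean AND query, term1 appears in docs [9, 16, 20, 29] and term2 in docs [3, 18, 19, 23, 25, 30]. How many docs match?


Boolean AND: find intersection of posting lists
term1 docs: [9, 16, 20, 29]
term2 docs: [3, 18, 19, 23, 25, 30]
Intersection: []
|intersection| = 0

0


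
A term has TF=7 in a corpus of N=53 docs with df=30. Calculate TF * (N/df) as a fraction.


TF * (N/df)
= 7 * (53/30)
= 7 * 53/30
= 371/30

371/30


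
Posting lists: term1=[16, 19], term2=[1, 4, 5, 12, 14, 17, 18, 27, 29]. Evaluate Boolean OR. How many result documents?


Boolean OR: find union of posting lists
term1 docs: [16, 19]
term2 docs: [1, 4, 5, 12, 14, 17, 18, 27, 29]
Union: [1, 4, 5, 12, 14, 16, 17, 18, 19, 27, 29]
|union| = 11

11


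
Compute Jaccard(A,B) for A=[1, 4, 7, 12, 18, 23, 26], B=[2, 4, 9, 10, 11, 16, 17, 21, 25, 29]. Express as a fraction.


A intersect B = [4]
|A intersect B| = 1
A union B = [1, 2, 4, 7, 9, 10, 11, 12, 16, 17, 18, 21, 23, 25, 26, 29]
|A union B| = 16
Jaccard = 1/16 = 1/16

1/16


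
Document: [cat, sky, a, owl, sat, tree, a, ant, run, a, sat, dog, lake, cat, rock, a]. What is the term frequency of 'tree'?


Document has 16 words
Scanning for 'tree':
Found at positions: [5]
Count = 1

1


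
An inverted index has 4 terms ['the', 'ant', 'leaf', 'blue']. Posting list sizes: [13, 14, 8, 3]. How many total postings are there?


Summing posting list sizes:
'the': 13 postings
'ant': 14 postings
'leaf': 8 postings
'blue': 3 postings
Total = 13 + 14 + 8 + 3 = 38

38


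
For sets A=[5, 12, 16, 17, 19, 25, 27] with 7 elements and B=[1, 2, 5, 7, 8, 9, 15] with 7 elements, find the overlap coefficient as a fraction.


A intersect B = [5]
|A intersect B| = 1
min(|A|, |B|) = min(7, 7) = 7
Overlap = 1 / 7 = 1/7

1/7


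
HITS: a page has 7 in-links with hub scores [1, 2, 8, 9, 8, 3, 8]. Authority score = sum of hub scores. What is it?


Authority = sum of hub scores of in-linkers
In-link 1: hub score = 1
In-link 2: hub score = 2
In-link 3: hub score = 8
In-link 4: hub score = 9
In-link 5: hub score = 8
In-link 6: hub score = 3
In-link 7: hub score = 8
Authority = 1 + 2 + 8 + 9 + 8 + 3 + 8 = 39

39


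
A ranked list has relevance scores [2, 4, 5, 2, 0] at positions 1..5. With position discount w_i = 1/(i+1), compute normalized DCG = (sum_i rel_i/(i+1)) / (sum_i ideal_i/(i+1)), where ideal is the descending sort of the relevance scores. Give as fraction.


Position discount weights w_i = 1/(i+1) for i=1..5:
Weights = [1/2, 1/3, 1/4, 1/5, 1/6]
Actual relevance: [2, 4, 5, 2, 0]
DCG = 2/2 + 4/3 + 5/4 + 2/5 + 0/6 = 239/60
Ideal relevance (sorted desc): [5, 4, 2, 2, 0]
Ideal DCG = 5/2 + 4/3 + 2/4 + 2/5 + 0/6 = 71/15
nDCG = DCG / ideal_DCG = 239/60 / 71/15 = 239/284

239/284


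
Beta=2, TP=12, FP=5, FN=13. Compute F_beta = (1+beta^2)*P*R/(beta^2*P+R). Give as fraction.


P = TP/(TP+FP) = 12/17 = 12/17
R = TP/(TP+FN) = 12/25 = 12/25
beta^2 = 2^2 = 4
(1 + beta^2) = 5
Numerator = (1+beta^2)*P*R = 144/85
Denominator = beta^2*P + R = 48/17 + 12/25 = 1404/425
F_beta = 20/39

20/39


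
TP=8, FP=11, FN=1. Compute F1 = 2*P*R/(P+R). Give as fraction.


F1 = 2 * P * R / (P + R)
P = TP/(TP+FP) = 8/19 = 8/19
R = TP/(TP+FN) = 8/9 = 8/9
2 * P * R = 2 * 8/19 * 8/9 = 128/171
P + R = 8/19 + 8/9 = 224/171
F1 = 128/171 / 224/171 = 4/7

4/7


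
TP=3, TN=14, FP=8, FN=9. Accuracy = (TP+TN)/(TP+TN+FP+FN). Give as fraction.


Accuracy = (TP + TN) / (TP + TN + FP + FN)
TP + TN = 3 + 14 = 17
Total = 3 + 14 + 8 + 9 = 34
Accuracy = 17 / 34 = 1/2

1/2


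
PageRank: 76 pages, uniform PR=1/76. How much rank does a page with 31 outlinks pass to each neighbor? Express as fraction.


Initial PR = 1/76 = 1/76
Outlinks = 31
Contribution per link = PR / outlinks
= 1/76 / 31
= 1/2356

1/2356


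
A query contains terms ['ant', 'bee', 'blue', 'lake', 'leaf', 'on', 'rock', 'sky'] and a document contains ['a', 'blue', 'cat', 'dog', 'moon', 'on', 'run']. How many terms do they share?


Query terms: ['ant', 'bee', 'blue', 'lake', 'leaf', 'on', 'rock', 'sky']
Document terms: ['a', 'blue', 'cat', 'dog', 'moon', 'on', 'run']
Common terms: ['blue', 'on']
Overlap count = 2

2


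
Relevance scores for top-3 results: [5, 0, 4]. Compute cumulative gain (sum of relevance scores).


Cumulative Gain = sum of relevance scores
Position 1: rel=5, running sum=5
Position 2: rel=0, running sum=5
Position 3: rel=4, running sum=9
CG = 9

9


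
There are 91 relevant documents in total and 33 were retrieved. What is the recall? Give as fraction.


Recall = retrieved_relevant / total_relevant
= 33 / 91
= 33 / (33 + 58)
= 33/91

33/91


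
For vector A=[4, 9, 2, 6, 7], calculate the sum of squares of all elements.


|A|^2 = sum of squared components
A[0]^2 = 4^2 = 16
A[1]^2 = 9^2 = 81
A[2]^2 = 2^2 = 4
A[3]^2 = 6^2 = 36
A[4]^2 = 7^2 = 49
Sum = 16 + 81 + 4 + 36 + 49 = 186

186


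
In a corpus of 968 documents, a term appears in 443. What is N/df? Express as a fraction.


IDF ratio = N / df
= 968 / 443
= 968/443

968/443


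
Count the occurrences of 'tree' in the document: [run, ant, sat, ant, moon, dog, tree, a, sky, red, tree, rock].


Document has 12 words
Scanning for 'tree':
Found at positions: [6, 10]
Count = 2

2


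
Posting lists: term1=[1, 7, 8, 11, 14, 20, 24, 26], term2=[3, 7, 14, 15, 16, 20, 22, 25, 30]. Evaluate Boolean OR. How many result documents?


Boolean OR: find union of posting lists
term1 docs: [1, 7, 8, 11, 14, 20, 24, 26]
term2 docs: [3, 7, 14, 15, 16, 20, 22, 25, 30]
Union: [1, 3, 7, 8, 11, 14, 15, 16, 20, 22, 24, 25, 26, 30]
|union| = 14

14


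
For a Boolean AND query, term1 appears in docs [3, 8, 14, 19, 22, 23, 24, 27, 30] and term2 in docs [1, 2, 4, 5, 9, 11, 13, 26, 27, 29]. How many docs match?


Boolean AND: find intersection of posting lists
term1 docs: [3, 8, 14, 19, 22, 23, 24, 27, 30]
term2 docs: [1, 2, 4, 5, 9, 11, 13, 26, 27, 29]
Intersection: [27]
|intersection| = 1

1


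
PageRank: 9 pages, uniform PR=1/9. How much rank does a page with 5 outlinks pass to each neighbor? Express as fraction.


Initial PR = 1/9 = 1/9
Outlinks = 5
Contribution per link = PR / outlinks
= 1/9 / 5
= 1/45

1/45


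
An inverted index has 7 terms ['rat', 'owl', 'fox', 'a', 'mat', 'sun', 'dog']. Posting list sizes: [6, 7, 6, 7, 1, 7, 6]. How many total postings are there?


Summing posting list sizes:
'rat': 6 postings
'owl': 7 postings
'fox': 6 postings
'a': 7 postings
'mat': 1 postings
'sun': 7 postings
'dog': 6 postings
Total = 6 + 7 + 6 + 7 + 1 + 7 + 6 = 40

40


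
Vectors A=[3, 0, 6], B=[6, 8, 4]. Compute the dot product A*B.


Dot product = sum of element-wise products
A[0]*B[0] = 3*6 = 18
A[1]*B[1] = 0*8 = 0
A[2]*B[2] = 6*4 = 24
Sum = 18 + 0 + 24 = 42

42


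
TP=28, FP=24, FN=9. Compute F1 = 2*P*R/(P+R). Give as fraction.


F1 = 2 * P * R / (P + R)
P = TP/(TP+FP) = 28/52 = 7/13
R = TP/(TP+FN) = 28/37 = 28/37
2 * P * R = 2 * 7/13 * 28/37 = 392/481
P + R = 7/13 + 28/37 = 623/481
F1 = 392/481 / 623/481 = 56/89

56/89


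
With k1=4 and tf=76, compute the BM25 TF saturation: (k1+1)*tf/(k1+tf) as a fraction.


BM25 TF component = (k1+1)*tf / (k1+tf)
k1 = 4, tf = 76
Numerator = (4+1)*76 = 380
Denominator = 4 + 76 = 80
= 380/80 = 19/4

19/4


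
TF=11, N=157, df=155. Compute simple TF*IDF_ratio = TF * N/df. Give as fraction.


TF * (N/df)
= 11 * (157/155)
= 11 * 157/155
= 1727/155

1727/155


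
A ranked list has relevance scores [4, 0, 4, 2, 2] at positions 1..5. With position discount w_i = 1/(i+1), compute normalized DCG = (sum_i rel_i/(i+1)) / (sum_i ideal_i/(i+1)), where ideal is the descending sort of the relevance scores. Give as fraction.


Position discount weights w_i = 1/(i+1) for i=1..5:
Weights = [1/2, 1/3, 1/4, 1/5, 1/6]
Actual relevance: [4, 0, 4, 2, 2]
DCG = 4/2 + 0/3 + 4/4 + 2/5 + 2/6 = 56/15
Ideal relevance (sorted desc): [4, 4, 2, 2, 0]
Ideal DCG = 4/2 + 4/3 + 2/4 + 2/5 + 0/6 = 127/30
nDCG = DCG / ideal_DCG = 56/15 / 127/30 = 112/127

112/127


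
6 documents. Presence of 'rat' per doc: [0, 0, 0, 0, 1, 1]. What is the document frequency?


Checking each document for 'rat':
Doc 1: absent
Doc 2: absent
Doc 3: absent
Doc 4: absent
Doc 5: present
Doc 6: present
df = sum of presences = 0 + 0 + 0 + 0 + 1 + 1 = 2

2


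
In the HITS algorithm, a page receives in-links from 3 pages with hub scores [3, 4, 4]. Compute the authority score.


Authority = sum of hub scores of in-linkers
In-link 1: hub score = 3
In-link 2: hub score = 4
In-link 3: hub score = 4
Authority = 3 + 4 + 4 = 11

11


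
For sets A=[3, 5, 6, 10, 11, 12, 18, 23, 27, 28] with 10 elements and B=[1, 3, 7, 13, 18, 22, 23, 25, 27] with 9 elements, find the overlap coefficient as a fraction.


A intersect B = [3, 18, 23, 27]
|A intersect B| = 4
min(|A|, |B|) = min(10, 9) = 9
Overlap = 4 / 9 = 4/9

4/9


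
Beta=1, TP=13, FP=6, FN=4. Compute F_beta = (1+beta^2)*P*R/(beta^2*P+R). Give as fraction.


P = TP/(TP+FP) = 13/19 = 13/19
R = TP/(TP+FN) = 13/17 = 13/17
beta^2 = 1^2 = 1
(1 + beta^2) = 2
Numerator = (1+beta^2)*P*R = 338/323
Denominator = beta^2*P + R = 13/19 + 13/17 = 468/323
F_beta = 13/18

13/18


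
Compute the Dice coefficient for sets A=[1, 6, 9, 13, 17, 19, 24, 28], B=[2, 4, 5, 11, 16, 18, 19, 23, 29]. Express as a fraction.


A intersect B = [19]
|A intersect B| = 1
|A| = 8, |B| = 9
Dice = 2*1 / (8+9)
= 2 / 17 = 2/17

2/17


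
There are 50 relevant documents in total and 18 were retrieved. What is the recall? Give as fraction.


Recall = retrieved_relevant / total_relevant
= 18 / 50
= 18 / (18 + 32)
= 9/25

9/25


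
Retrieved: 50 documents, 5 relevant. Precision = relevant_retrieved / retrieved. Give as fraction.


Precision = relevant_retrieved / total_retrieved
= 5 / 50
= 5 / (5 + 45)
= 1/10

1/10


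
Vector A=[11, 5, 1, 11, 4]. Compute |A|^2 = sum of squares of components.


|A|^2 = sum of squared components
A[0]^2 = 11^2 = 121
A[1]^2 = 5^2 = 25
A[2]^2 = 1^2 = 1
A[3]^2 = 11^2 = 121
A[4]^2 = 4^2 = 16
Sum = 121 + 25 + 1 + 121 + 16 = 284

284


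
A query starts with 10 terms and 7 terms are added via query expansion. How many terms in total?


Original terms: 10
Expansion terms: 7
Total = 10 + 7 = 17

17


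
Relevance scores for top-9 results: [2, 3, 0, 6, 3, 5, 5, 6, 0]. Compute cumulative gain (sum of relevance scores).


Cumulative Gain = sum of relevance scores
Position 1: rel=2, running sum=2
Position 2: rel=3, running sum=5
Position 3: rel=0, running sum=5
Position 4: rel=6, running sum=11
Position 5: rel=3, running sum=14
Position 6: rel=5, running sum=19
Position 7: rel=5, running sum=24
Position 8: rel=6, running sum=30
Position 9: rel=0, running sum=30
CG = 30

30


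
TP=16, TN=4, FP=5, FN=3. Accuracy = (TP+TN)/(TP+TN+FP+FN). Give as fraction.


Accuracy = (TP + TN) / (TP + TN + FP + FN)
TP + TN = 16 + 4 = 20
Total = 16 + 4 + 5 + 3 = 28
Accuracy = 20 / 28 = 5/7

5/7


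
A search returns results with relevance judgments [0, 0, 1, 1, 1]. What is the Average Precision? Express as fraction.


Computing P@k for each relevant position:
Position 1: not relevant
Position 2: not relevant
Position 3: relevant, P@3 = 1/3 = 1/3
Position 4: relevant, P@4 = 2/4 = 1/2
Position 5: relevant, P@5 = 3/5 = 3/5
Sum of P@k = 1/3 + 1/2 + 3/5 = 43/30
AP = 43/30 / 3 = 43/90

43/90


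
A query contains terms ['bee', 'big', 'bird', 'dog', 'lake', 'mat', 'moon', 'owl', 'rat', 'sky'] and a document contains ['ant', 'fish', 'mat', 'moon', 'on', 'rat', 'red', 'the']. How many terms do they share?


Query terms: ['bee', 'big', 'bird', 'dog', 'lake', 'mat', 'moon', 'owl', 'rat', 'sky']
Document terms: ['ant', 'fish', 'mat', 'moon', 'on', 'rat', 'red', 'the']
Common terms: ['mat', 'moon', 'rat']
Overlap count = 3

3


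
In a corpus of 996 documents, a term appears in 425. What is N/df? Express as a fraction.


IDF ratio = N / df
= 996 / 425
= 996/425

996/425


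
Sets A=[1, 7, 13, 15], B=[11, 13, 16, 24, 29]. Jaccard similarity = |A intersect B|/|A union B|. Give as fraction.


A intersect B = [13]
|A intersect B| = 1
A union B = [1, 7, 11, 13, 15, 16, 24, 29]
|A union B| = 8
Jaccard = 1/8 = 1/8

1/8


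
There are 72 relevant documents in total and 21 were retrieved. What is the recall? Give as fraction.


Recall = retrieved_relevant / total_relevant
= 21 / 72
= 21 / (21 + 51)
= 7/24

7/24


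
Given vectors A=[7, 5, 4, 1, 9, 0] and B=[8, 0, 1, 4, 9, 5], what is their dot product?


Dot product = sum of element-wise products
A[0]*B[0] = 7*8 = 56
A[1]*B[1] = 5*0 = 0
A[2]*B[2] = 4*1 = 4
A[3]*B[3] = 1*4 = 4
A[4]*B[4] = 9*9 = 81
A[5]*B[5] = 0*5 = 0
Sum = 56 + 0 + 4 + 4 + 81 + 0 = 145

145


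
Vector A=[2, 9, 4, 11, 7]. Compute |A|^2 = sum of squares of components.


|A|^2 = sum of squared components
A[0]^2 = 2^2 = 4
A[1]^2 = 9^2 = 81
A[2]^2 = 4^2 = 16
A[3]^2 = 11^2 = 121
A[4]^2 = 7^2 = 49
Sum = 4 + 81 + 16 + 121 + 49 = 271

271


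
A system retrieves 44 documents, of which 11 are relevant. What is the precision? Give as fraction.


Precision = relevant_retrieved / total_retrieved
= 11 / 44
= 11 / (11 + 33)
= 1/4

1/4


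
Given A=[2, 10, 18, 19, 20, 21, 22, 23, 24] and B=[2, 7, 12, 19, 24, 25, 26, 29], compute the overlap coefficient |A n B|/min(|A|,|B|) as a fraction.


A intersect B = [2, 19, 24]
|A intersect B| = 3
min(|A|, |B|) = min(9, 8) = 8
Overlap = 3 / 8 = 3/8

3/8


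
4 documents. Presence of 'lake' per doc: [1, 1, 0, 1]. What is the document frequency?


Checking each document for 'lake':
Doc 1: present
Doc 2: present
Doc 3: absent
Doc 4: present
df = sum of presences = 1 + 1 + 0 + 1 = 3

3


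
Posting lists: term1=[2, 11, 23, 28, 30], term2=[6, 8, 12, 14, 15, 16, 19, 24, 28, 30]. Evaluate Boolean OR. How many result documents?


Boolean OR: find union of posting lists
term1 docs: [2, 11, 23, 28, 30]
term2 docs: [6, 8, 12, 14, 15, 16, 19, 24, 28, 30]
Union: [2, 6, 8, 11, 12, 14, 15, 16, 19, 23, 24, 28, 30]
|union| = 13

13


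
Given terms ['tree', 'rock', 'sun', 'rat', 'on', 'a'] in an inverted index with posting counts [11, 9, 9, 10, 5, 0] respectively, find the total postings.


Summing posting list sizes:
'tree': 11 postings
'rock': 9 postings
'sun': 9 postings
'rat': 10 postings
'on': 5 postings
'a': 0 postings
Total = 11 + 9 + 9 + 10 + 5 + 0 = 44

44


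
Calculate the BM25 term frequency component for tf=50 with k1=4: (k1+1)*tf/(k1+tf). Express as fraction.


BM25 TF component = (k1+1)*tf / (k1+tf)
k1 = 4, tf = 50
Numerator = (4+1)*50 = 250
Denominator = 4 + 50 = 54
= 250/54 = 125/27

125/27


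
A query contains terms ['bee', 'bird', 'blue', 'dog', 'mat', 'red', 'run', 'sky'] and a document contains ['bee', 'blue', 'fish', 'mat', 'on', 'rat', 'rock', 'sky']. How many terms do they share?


Query terms: ['bee', 'bird', 'blue', 'dog', 'mat', 'red', 'run', 'sky']
Document terms: ['bee', 'blue', 'fish', 'mat', 'on', 'rat', 'rock', 'sky']
Common terms: ['bee', 'blue', 'mat', 'sky']
Overlap count = 4

4


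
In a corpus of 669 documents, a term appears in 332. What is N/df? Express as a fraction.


IDF ratio = N / df
= 669 / 332
= 669/332

669/332


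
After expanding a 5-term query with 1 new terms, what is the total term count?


Original terms: 5
Expansion terms: 1
Total = 5 + 1 = 6

6


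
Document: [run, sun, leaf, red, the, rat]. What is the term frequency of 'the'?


Document has 6 words
Scanning for 'the':
Found at positions: [4]
Count = 1

1


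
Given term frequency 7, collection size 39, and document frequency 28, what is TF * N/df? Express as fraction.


TF * (N/df)
= 7 * (39/28)
= 7 * 39/28
= 39/4

39/4


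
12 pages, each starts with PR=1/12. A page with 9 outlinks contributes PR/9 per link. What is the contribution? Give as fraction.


Initial PR = 1/12 = 1/12
Outlinks = 9
Contribution per link = PR / outlinks
= 1/12 / 9
= 1/108

1/108


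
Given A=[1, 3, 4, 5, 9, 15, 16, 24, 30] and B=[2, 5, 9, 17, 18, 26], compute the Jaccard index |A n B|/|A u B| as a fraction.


A intersect B = [5, 9]
|A intersect B| = 2
A union B = [1, 2, 3, 4, 5, 9, 15, 16, 17, 18, 24, 26, 30]
|A union B| = 13
Jaccard = 2/13 = 2/13

2/13


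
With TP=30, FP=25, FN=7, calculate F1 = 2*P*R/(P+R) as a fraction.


F1 = 2 * P * R / (P + R)
P = TP/(TP+FP) = 30/55 = 6/11
R = TP/(TP+FN) = 30/37 = 30/37
2 * P * R = 2 * 6/11 * 30/37 = 360/407
P + R = 6/11 + 30/37 = 552/407
F1 = 360/407 / 552/407 = 15/23

15/23


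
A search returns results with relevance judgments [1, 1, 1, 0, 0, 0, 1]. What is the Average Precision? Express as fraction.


Computing P@k for each relevant position:
Position 1: relevant, P@1 = 1/1 = 1
Position 2: relevant, P@2 = 2/2 = 1
Position 3: relevant, P@3 = 3/3 = 1
Position 4: not relevant
Position 5: not relevant
Position 6: not relevant
Position 7: relevant, P@7 = 4/7 = 4/7
Sum of P@k = 1 + 1 + 1 + 4/7 = 25/7
AP = 25/7 / 4 = 25/28

25/28


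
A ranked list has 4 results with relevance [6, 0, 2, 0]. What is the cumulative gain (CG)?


Cumulative Gain = sum of relevance scores
Position 1: rel=6, running sum=6
Position 2: rel=0, running sum=6
Position 3: rel=2, running sum=8
Position 4: rel=0, running sum=8
CG = 8

8


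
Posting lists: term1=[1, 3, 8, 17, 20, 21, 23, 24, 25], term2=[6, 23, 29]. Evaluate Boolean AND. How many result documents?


Boolean AND: find intersection of posting lists
term1 docs: [1, 3, 8, 17, 20, 21, 23, 24, 25]
term2 docs: [6, 23, 29]
Intersection: [23]
|intersection| = 1

1


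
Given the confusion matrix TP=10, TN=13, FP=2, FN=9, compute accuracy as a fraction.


Accuracy = (TP + TN) / (TP + TN + FP + FN)
TP + TN = 10 + 13 = 23
Total = 10 + 13 + 2 + 9 = 34
Accuracy = 23 / 34 = 23/34

23/34


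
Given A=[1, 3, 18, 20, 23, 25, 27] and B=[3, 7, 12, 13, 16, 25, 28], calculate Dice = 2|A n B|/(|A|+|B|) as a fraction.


A intersect B = [3, 25]
|A intersect B| = 2
|A| = 7, |B| = 7
Dice = 2*2 / (7+7)
= 4 / 14 = 2/7

2/7


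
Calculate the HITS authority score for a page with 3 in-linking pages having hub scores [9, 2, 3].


Authority = sum of hub scores of in-linkers
In-link 1: hub score = 9
In-link 2: hub score = 2
In-link 3: hub score = 3
Authority = 9 + 2 + 3 = 14

14


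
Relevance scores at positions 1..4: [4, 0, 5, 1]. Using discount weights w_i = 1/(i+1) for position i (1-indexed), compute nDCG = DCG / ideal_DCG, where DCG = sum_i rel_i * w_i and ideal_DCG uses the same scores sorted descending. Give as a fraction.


Position discount weights w_i = 1/(i+1) for i=1..4:
Weights = [1/2, 1/3, 1/4, 1/5]
Actual relevance: [4, 0, 5, 1]
DCG = 4/2 + 0/3 + 5/4 + 1/5 = 69/20
Ideal relevance (sorted desc): [5, 4, 1, 0]
Ideal DCG = 5/2 + 4/3 + 1/4 + 0/5 = 49/12
nDCG = DCG / ideal_DCG = 69/20 / 49/12 = 207/245

207/245


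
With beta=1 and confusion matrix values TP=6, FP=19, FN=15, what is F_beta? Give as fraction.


P = TP/(TP+FP) = 6/25 = 6/25
R = TP/(TP+FN) = 6/21 = 2/7
beta^2 = 1^2 = 1
(1 + beta^2) = 2
Numerator = (1+beta^2)*P*R = 24/175
Denominator = beta^2*P + R = 6/25 + 2/7 = 92/175
F_beta = 6/23

6/23


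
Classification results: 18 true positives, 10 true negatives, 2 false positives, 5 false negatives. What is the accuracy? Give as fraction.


Accuracy = (TP + TN) / (TP + TN + FP + FN)
TP + TN = 18 + 10 = 28
Total = 18 + 10 + 2 + 5 = 35
Accuracy = 28 / 35 = 4/5

4/5


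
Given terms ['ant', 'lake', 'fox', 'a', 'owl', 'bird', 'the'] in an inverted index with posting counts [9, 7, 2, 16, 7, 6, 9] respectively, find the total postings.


Summing posting list sizes:
'ant': 9 postings
'lake': 7 postings
'fox': 2 postings
'a': 16 postings
'owl': 7 postings
'bird': 6 postings
'the': 9 postings
Total = 9 + 7 + 2 + 16 + 7 + 6 + 9 = 56

56


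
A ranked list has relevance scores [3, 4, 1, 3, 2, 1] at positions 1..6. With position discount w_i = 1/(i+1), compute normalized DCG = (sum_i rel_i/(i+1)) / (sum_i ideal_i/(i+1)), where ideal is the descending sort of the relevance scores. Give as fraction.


Position discount weights w_i = 1/(i+1) for i=1..6:
Weights = [1/2, 1/3, 1/4, 1/5, 1/6, 1/7]
Actual relevance: [3, 4, 1, 3, 2, 1]
DCG = 3/2 + 4/3 + 1/4 + 3/5 + 2/6 + 1/7 = 1747/420
Ideal relevance (sorted desc): [4, 3, 3, 2, 1, 1]
Ideal DCG = 4/2 + 3/3 + 3/4 + 2/5 + 1/6 + 1/7 = 1873/420
nDCG = DCG / ideal_DCG = 1747/420 / 1873/420 = 1747/1873

1747/1873


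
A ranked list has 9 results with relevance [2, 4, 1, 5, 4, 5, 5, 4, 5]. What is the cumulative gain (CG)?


Cumulative Gain = sum of relevance scores
Position 1: rel=2, running sum=2
Position 2: rel=4, running sum=6
Position 3: rel=1, running sum=7
Position 4: rel=5, running sum=12
Position 5: rel=4, running sum=16
Position 6: rel=5, running sum=21
Position 7: rel=5, running sum=26
Position 8: rel=4, running sum=30
Position 9: rel=5, running sum=35
CG = 35

35


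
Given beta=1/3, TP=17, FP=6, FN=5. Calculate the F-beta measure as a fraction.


P = TP/(TP+FP) = 17/23 = 17/23
R = TP/(TP+FN) = 17/22 = 17/22
beta^2 = 1/3^2 = 1/9
(1 + beta^2) = 10/9
Numerator = (1+beta^2)*P*R = 1445/2277
Denominator = beta^2*P + R = 17/207 + 17/22 = 3893/4554
F_beta = 170/229

170/229


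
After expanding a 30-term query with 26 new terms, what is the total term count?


Original terms: 30
Expansion terms: 26
Total = 30 + 26 = 56

56


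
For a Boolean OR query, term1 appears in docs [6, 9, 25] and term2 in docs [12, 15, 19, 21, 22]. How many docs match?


Boolean OR: find union of posting lists
term1 docs: [6, 9, 25]
term2 docs: [12, 15, 19, 21, 22]
Union: [6, 9, 12, 15, 19, 21, 22, 25]
|union| = 8

8


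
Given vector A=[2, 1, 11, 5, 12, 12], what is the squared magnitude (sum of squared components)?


|A|^2 = sum of squared components
A[0]^2 = 2^2 = 4
A[1]^2 = 1^2 = 1
A[2]^2 = 11^2 = 121
A[3]^2 = 5^2 = 25
A[4]^2 = 12^2 = 144
A[5]^2 = 12^2 = 144
Sum = 4 + 1 + 121 + 25 + 144 + 144 = 439

439


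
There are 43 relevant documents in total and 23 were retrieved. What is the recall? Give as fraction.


Recall = retrieved_relevant / total_relevant
= 23 / 43
= 23 / (23 + 20)
= 23/43

23/43


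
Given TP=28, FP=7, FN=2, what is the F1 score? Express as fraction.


F1 = 2 * P * R / (P + R)
P = TP/(TP+FP) = 28/35 = 4/5
R = TP/(TP+FN) = 28/30 = 14/15
2 * P * R = 2 * 4/5 * 14/15 = 112/75
P + R = 4/5 + 14/15 = 26/15
F1 = 112/75 / 26/15 = 56/65

56/65


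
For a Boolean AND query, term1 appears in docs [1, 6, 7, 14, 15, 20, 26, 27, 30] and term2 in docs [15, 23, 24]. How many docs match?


Boolean AND: find intersection of posting lists
term1 docs: [1, 6, 7, 14, 15, 20, 26, 27, 30]
term2 docs: [15, 23, 24]
Intersection: [15]
|intersection| = 1

1


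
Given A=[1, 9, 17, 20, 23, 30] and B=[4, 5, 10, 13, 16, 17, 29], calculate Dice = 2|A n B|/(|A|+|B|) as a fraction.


A intersect B = [17]
|A intersect B| = 1
|A| = 6, |B| = 7
Dice = 2*1 / (6+7)
= 2 / 13 = 2/13

2/13


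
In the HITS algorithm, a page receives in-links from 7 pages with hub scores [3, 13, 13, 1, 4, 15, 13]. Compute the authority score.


Authority = sum of hub scores of in-linkers
In-link 1: hub score = 3
In-link 2: hub score = 13
In-link 3: hub score = 13
In-link 4: hub score = 1
In-link 5: hub score = 4
In-link 6: hub score = 15
In-link 7: hub score = 13
Authority = 3 + 13 + 13 + 1 + 4 + 15 + 13 = 62

62


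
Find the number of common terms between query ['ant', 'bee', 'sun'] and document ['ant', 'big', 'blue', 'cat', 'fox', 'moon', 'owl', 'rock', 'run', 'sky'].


Query terms: ['ant', 'bee', 'sun']
Document terms: ['ant', 'big', 'blue', 'cat', 'fox', 'moon', 'owl', 'rock', 'run', 'sky']
Common terms: ['ant']
Overlap count = 1

1


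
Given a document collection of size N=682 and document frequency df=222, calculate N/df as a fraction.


IDF ratio = N / df
= 682 / 222
= 341/111

341/111


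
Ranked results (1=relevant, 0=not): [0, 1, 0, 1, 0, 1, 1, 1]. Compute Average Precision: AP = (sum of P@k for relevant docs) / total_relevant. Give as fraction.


Computing P@k for each relevant position:
Position 1: not relevant
Position 2: relevant, P@2 = 1/2 = 1/2
Position 3: not relevant
Position 4: relevant, P@4 = 2/4 = 1/2
Position 5: not relevant
Position 6: relevant, P@6 = 3/6 = 1/2
Position 7: relevant, P@7 = 4/7 = 4/7
Position 8: relevant, P@8 = 5/8 = 5/8
Sum of P@k = 1/2 + 1/2 + 1/2 + 4/7 + 5/8 = 151/56
AP = 151/56 / 5 = 151/280

151/280


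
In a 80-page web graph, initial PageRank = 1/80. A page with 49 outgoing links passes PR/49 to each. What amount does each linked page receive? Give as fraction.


Initial PR = 1/80 = 1/80
Outlinks = 49
Contribution per link = PR / outlinks
= 1/80 / 49
= 1/3920

1/3920


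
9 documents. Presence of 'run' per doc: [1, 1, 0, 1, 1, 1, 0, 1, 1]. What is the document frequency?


Checking each document for 'run':
Doc 1: present
Doc 2: present
Doc 3: absent
Doc 4: present
Doc 5: present
Doc 6: present
Doc 7: absent
Doc 8: present
Doc 9: present
df = sum of presences = 1 + 1 + 0 + 1 + 1 + 1 + 0 + 1 + 1 = 7

7


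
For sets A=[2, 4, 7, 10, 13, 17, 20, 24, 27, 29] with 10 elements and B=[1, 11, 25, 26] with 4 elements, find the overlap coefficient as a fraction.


A intersect B = []
|A intersect B| = 0
min(|A|, |B|) = min(10, 4) = 4
Overlap = 0 / 4 = 0

0


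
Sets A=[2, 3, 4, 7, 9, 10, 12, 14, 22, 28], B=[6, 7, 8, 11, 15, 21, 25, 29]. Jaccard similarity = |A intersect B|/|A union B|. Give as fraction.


A intersect B = [7]
|A intersect B| = 1
A union B = [2, 3, 4, 6, 7, 8, 9, 10, 11, 12, 14, 15, 21, 22, 25, 28, 29]
|A union B| = 17
Jaccard = 1/17 = 1/17

1/17


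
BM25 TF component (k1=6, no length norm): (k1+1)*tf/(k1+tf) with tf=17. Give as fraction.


BM25 TF component = (k1+1)*tf / (k1+tf)
k1 = 6, tf = 17
Numerator = (6+1)*17 = 119
Denominator = 6 + 17 = 23
= 119/23 = 119/23

119/23


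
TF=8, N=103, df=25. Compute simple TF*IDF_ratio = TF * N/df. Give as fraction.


TF * (N/df)
= 8 * (103/25)
= 8 * 103/25
= 824/25

824/25


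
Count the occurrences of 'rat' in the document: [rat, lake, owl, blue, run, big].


Document has 6 words
Scanning for 'rat':
Found at positions: [0]
Count = 1

1


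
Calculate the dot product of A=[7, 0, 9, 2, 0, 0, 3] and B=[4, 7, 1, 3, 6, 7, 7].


Dot product = sum of element-wise products
A[0]*B[0] = 7*4 = 28
A[1]*B[1] = 0*7 = 0
A[2]*B[2] = 9*1 = 9
A[3]*B[3] = 2*3 = 6
A[4]*B[4] = 0*6 = 0
A[5]*B[5] = 0*7 = 0
A[6]*B[6] = 3*7 = 21
Sum = 28 + 0 + 9 + 6 + 0 + 0 + 21 = 64

64


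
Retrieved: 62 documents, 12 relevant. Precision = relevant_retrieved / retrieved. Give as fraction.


Precision = relevant_retrieved / total_retrieved
= 12 / 62
= 12 / (12 + 50)
= 6/31

6/31


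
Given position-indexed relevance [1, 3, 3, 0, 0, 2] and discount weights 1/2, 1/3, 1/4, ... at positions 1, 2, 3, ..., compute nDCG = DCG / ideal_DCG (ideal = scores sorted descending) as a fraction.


Position discount weights w_i = 1/(i+1) for i=1..6:
Weights = [1/2, 1/3, 1/4, 1/5, 1/6, 1/7]
Actual relevance: [1, 3, 3, 0, 0, 2]
DCG = 1/2 + 3/3 + 3/4 + 0/5 + 0/6 + 2/7 = 71/28
Ideal relevance (sorted desc): [3, 3, 2, 1, 0, 0]
Ideal DCG = 3/2 + 3/3 + 2/4 + 1/5 + 0/6 + 0/7 = 16/5
nDCG = DCG / ideal_DCG = 71/28 / 16/5 = 355/448

355/448


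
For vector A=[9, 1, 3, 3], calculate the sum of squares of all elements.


|A|^2 = sum of squared components
A[0]^2 = 9^2 = 81
A[1]^2 = 1^2 = 1
A[2]^2 = 3^2 = 9
A[3]^2 = 3^2 = 9
Sum = 81 + 1 + 9 + 9 = 100

100


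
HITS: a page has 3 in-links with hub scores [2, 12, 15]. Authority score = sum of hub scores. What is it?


Authority = sum of hub scores of in-linkers
In-link 1: hub score = 2
In-link 2: hub score = 12
In-link 3: hub score = 15
Authority = 2 + 12 + 15 = 29

29


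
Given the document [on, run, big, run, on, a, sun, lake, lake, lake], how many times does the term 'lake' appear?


Document has 10 words
Scanning for 'lake':
Found at positions: [7, 8, 9]
Count = 3

3


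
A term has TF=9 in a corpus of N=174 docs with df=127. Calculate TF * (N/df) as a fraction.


TF * (N/df)
= 9 * (174/127)
= 9 * 174/127
= 1566/127

1566/127


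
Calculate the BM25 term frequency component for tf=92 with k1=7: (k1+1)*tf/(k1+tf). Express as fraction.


BM25 TF component = (k1+1)*tf / (k1+tf)
k1 = 7, tf = 92
Numerator = (7+1)*92 = 736
Denominator = 7 + 92 = 99
= 736/99 = 736/99

736/99


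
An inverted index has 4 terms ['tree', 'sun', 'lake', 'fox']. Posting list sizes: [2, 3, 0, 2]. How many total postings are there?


Summing posting list sizes:
'tree': 2 postings
'sun': 3 postings
'lake': 0 postings
'fox': 2 postings
Total = 2 + 3 + 0 + 2 = 7

7


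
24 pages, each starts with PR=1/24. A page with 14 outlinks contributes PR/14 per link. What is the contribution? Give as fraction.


Initial PR = 1/24 = 1/24
Outlinks = 14
Contribution per link = PR / outlinks
= 1/24 / 14
= 1/336

1/336


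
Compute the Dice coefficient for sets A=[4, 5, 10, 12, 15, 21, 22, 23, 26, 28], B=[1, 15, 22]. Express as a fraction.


A intersect B = [15, 22]
|A intersect B| = 2
|A| = 10, |B| = 3
Dice = 2*2 / (10+3)
= 4 / 13 = 4/13

4/13


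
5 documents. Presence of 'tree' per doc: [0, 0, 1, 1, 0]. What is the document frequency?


Checking each document for 'tree':
Doc 1: absent
Doc 2: absent
Doc 3: present
Doc 4: present
Doc 5: absent
df = sum of presences = 0 + 0 + 1 + 1 + 0 = 2

2


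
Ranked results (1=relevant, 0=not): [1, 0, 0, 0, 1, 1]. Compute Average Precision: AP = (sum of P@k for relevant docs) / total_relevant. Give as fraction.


Computing P@k for each relevant position:
Position 1: relevant, P@1 = 1/1 = 1
Position 2: not relevant
Position 3: not relevant
Position 4: not relevant
Position 5: relevant, P@5 = 2/5 = 2/5
Position 6: relevant, P@6 = 3/6 = 1/2
Sum of P@k = 1 + 2/5 + 1/2 = 19/10
AP = 19/10 / 3 = 19/30

19/30


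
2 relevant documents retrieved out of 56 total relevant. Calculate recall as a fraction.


Recall = retrieved_relevant / total_relevant
= 2 / 56
= 2 / (2 + 54)
= 1/28

1/28


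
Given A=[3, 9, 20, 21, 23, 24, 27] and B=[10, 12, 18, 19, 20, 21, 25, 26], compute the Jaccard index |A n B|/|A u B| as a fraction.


A intersect B = [20, 21]
|A intersect B| = 2
A union B = [3, 9, 10, 12, 18, 19, 20, 21, 23, 24, 25, 26, 27]
|A union B| = 13
Jaccard = 2/13 = 2/13

2/13


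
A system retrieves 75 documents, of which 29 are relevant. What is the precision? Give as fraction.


Precision = relevant_retrieved / total_retrieved
= 29 / 75
= 29 / (29 + 46)
= 29/75

29/75


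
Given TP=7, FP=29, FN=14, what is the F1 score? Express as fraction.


F1 = 2 * P * R / (P + R)
P = TP/(TP+FP) = 7/36 = 7/36
R = TP/(TP+FN) = 7/21 = 1/3
2 * P * R = 2 * 7/36 * 1/3 = 7/54
P + R = 7/36 + 1/3 = 19/36
F1 = 7/54 / 19/36 = 14/57

14/57


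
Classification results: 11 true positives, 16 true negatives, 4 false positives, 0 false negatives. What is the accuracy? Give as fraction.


Accuracy = (TP + TN) / (TP + TN + FP + FN)
TP + TN = 11 + 16 = 27
Total = 11 + 16 + 4 + 0 = 31
Accuracy = 27 / 31 = 27/31

27/31


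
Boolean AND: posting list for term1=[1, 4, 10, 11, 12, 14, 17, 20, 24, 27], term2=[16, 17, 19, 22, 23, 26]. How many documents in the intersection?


Boolean AND: find intersection of posting lists
term1 docs: [1, 4, 10, 11, 12, 14, 17, 20, 24, 27]
term2 docs: [16, 17, 19, 22, 23, 26]
Intersection: [17]
|intersection| = 1

1


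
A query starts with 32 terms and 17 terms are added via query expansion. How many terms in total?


Original terms: 32
Expansion terms: 17
Total = 32 + 17 = 49

49


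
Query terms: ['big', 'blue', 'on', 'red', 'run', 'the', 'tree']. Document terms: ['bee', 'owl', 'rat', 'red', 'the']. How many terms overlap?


Query terms: ['big', 'blue', 'on', 'red', 'run', 'the', 'tree']
Document terms: ['bee', 'owl', 'rat', 'red', 'the']
Common terms: ['red', 'the']
Overlap count = 2

2


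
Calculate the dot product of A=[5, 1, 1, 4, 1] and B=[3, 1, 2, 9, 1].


Dot product = sum of element-wise products
A[0]*B[0] = 5*3 = 15
A[1]*B[1] = 1*1 = 1
A[2]*B[2] = 1*2 = 2
A[3]*B[3] = 4*9 = 36
A[4]*B[4] = 1*1 = 1
Sum = 15 + 1 + 2 + 36 + 1 = 55

55


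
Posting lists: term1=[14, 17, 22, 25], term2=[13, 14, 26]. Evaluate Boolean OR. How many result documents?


Boolean OR: find union of posting lists
term1 docs: [14, 17, 22, 25]
term2 docs: [13, 14, 26]
Union: [13, 14, 17, 22, 25, 26]
|union| = 6

6


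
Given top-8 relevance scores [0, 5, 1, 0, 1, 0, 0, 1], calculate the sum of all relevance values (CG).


Cumulative Gain = sum of relevance scores
Position 1: rel=0, running sum=0
Position 2: rel=5, running sum=5
Position 3: rel=1, running sum=6
Position 4: rel=0, running sum=6
Position 5: rel=1, running sum=7
Position 6: rel=0, running sum=7
Position 7: rel=0, running sum=7
Position 8: rel=1, running sum=8
CG = 8

8


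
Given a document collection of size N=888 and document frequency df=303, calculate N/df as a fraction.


IDF ratio = N / df
= 888 / 303
= 296/101

296/101


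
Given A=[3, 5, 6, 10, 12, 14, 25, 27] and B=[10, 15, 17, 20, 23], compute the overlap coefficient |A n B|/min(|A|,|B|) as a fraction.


A intersect B = [10]
|A intersect B| = 1
min(|A|, |B|) = min(8, 5) = 5
Overlap = 1 / 5 = 1/5

1/5


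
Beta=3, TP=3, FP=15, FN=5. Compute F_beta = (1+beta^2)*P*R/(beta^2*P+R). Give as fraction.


P = TP/(TP+FP) = 3/18 = 1/6
R = TP/(TP+FN) = 3/8 = 3/8
beta^2 = 3^2 = 9
(1 + beta^2) = 10
Numerator = (1+beta^2)*P*R = 5/8
Denominator = beta^2*P + R = 3/2 + 3/8 = 15/8
F_beta = 1/3

1/3


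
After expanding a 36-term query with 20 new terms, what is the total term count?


Original terms: 36
Expansion terms: 20
Total = 36 + 20 = 56

56


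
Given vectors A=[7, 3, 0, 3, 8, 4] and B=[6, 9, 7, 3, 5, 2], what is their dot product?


Dot product = sum of element-wise products
A[0]*B[0] = 7*6 = 42
A[1]*B[1] = 3*9 = 27
A[2]*B[2] = 0*7 = 0
A[3]*B[3] = 3*3 = 9
A[4]*B[4] = 8*5 = 40
A[5]*B[5] = 4*2 = 8
Sum = 42 + 27 + 0 + 9 + 40 + 8 = 126

126


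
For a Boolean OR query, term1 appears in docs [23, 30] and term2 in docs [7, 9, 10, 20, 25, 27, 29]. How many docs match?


Boolean OR: find union of posting lists
term1 docs: [23, 30]
term2 docs: [7, 9, 10, 20, 25, 27, 29]
Union: [7, 9, 10, 20, 23, 25, 27, 29, 30]
|union| = 9

9


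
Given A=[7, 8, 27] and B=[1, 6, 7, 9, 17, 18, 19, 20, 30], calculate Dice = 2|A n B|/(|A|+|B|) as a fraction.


A intersect B = [7]
|A intersect B| = 1
|A| = 3, |B| = 9
Dice = 2*1 / (3+9)
= 2 / 12 = 1/6

1/6


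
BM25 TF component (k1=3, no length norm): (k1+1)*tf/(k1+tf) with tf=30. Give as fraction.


BM25 TF component = (k1+1)*tf / (k1+tf)
k1 = 3, tf = 30
Numerator = (3+1)*30 = 120
Denominator = 3 + 30 = 33
= 120/33 = 40/11

40/11


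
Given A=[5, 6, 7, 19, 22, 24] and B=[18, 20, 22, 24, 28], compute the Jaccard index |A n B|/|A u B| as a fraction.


A intersect B = [22, 24]
|A intersect B| = 2
A union B = [5, 6, 7, 18, 19, 20, 22, 24, 28]
|A union B| = 9
Jaccard = 2/9 = 2/9

2/9


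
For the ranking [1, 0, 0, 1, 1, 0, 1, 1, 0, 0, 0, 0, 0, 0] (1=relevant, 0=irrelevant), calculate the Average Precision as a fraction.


Computing P@k for each relevant position:
Position 1: relevant, P@1 = 1/1 = 1
Position 2: not relevant
Position 3: not relevant
Position 4: relevant, P@4 = 2/4 = 1/2
Position 5: relevant, P@5 = 3/5 = 3/5
Position 6: not relevant
Position 7: relevant, P@7 = 4/7 = 4/7
Position 8: relevant, P@8 = 5/8 = 5/8
Position 9: not relevant
Position 10: not relevant
Position 11: not relevant
Position 12: not relevant
Position 13: not relevant
Position 14: not relevant
Sum of P@k = 1 + 1/2 + 3/5 + 4/7 + 5/8 = 923/280
AP = 923/280 / 5 = 923/1400

923/1400


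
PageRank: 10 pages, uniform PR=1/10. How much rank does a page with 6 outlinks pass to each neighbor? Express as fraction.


Initial PR = 1/10 = 1/10
Outlinks = 6
Contribution per link = PR / outlinks
= 1/10 / 6
= 1/60

1/60


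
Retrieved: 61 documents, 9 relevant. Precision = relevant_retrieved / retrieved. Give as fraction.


Precision = relevant_retrieved / total_retrieved
= 9 / 61
= 9 / (9 + 52)
= 9/61

9/61
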